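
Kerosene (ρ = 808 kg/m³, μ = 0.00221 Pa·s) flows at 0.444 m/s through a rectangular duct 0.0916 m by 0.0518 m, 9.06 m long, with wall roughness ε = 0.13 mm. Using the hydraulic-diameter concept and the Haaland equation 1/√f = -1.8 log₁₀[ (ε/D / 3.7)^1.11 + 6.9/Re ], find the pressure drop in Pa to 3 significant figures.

ΔP ≈ 360 Pa

Hydraulic diameter D_h = 4A/P = 4·(0.0916·0.0518)/(2·(0.0916+0.0518)) = 0.01898/0.2868 = 0.06618 m.
Re = ρVD_h/μ = 808·0.444·0.06618/0.00221 = 1.074e+04.
ε/D_h = 0.00013/0.06618 = 0.00196; Haaland gives 1/√f = -1.8 log₁₀[0.000232+0.000642] = 5.505, so f = 0.03299.
ΔP = f(L/D_h)(ρV²/2) = 0.03299·9.06/0.06618·79.64 = 359.8 Pa.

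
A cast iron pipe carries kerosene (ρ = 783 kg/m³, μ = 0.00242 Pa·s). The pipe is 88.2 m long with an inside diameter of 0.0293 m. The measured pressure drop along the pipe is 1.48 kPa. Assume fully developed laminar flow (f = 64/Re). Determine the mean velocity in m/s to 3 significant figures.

V ≈ 0.186 m/s

For laminar flow, f = 64/Re with Re = ρVD/μ, so Darcy-Weisbach reduces to ΔP = 32μLV/D². Solving for V: V = ΔP·D²/(32μL) = 1480·(0.0293)²/(32·0.00242·88.2) = 0.186 m/s.
Check: Re = ρVD/μ = 783·0.186·0.0293/0.00242 = 1764 < 2300, so the laminar assumption holds.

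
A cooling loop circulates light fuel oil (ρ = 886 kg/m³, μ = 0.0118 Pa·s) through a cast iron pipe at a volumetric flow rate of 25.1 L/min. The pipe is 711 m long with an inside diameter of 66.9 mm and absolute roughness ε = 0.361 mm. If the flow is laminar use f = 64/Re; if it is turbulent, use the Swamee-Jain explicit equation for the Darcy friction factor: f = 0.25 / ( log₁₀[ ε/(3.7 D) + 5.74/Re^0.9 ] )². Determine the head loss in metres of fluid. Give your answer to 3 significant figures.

Q = 25.1 L/min = 25.1/60000 = 0.0004183 m³/s.
Cross-sectional area A = πD²/4 = π(0.0669)²/4 = 0.003515 m²; mean velocity V = Q/A = 0.0004183/0.003515 = 0.119 m/s.
Reynolds number Re = ρVD/μ = 886 · 0.119 · 0.0669 / 0.0118 = 597.8.
Re < 2300 → laminar flow, so f = 64/Re = 64/597.8 = 0.1071 (the turbulent correlation is not needed).
Darcy-Weisbach: ΔP = f(L/D)(ρV²/2) = 0.1071·(711/0.0669)·(886·0.119²/2) = 0.1071·1.063e+04·6.274 = 7139 Pa.
Head loss h_f = ΔP/(ρg) = 7139/(886·9.81) = 0.821 m.

h_f ≈ 0.821 m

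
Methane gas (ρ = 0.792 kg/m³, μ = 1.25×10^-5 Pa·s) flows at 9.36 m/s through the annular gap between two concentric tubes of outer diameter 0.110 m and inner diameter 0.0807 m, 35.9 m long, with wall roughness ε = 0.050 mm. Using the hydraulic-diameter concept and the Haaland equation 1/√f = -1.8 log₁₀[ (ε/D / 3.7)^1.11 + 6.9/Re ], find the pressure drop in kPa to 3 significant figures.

Hydraulic diameter D_h = 4A/P = D_o - D_i = 0.11 - 0.0807 = 0.0293 m.
Re = ρVD_h/μ = 0.792·9.36·0.0293/1.25e-05 = 1.738e+04.
ε/D_h = 5e-05/0.0293 = 0.00171; Haaland gives 1/√f = -1.8 log₁₀[0.000198+0.000397] = 5.806, so f = 0.02967.
ΔP = f(L/D_h)(ρV²/2) = 0.02967·35.9/0.0293·34.69 = 1261 Pa.
ΔP = 1.26 kPa.

ΔP ≈ 1.26 kPa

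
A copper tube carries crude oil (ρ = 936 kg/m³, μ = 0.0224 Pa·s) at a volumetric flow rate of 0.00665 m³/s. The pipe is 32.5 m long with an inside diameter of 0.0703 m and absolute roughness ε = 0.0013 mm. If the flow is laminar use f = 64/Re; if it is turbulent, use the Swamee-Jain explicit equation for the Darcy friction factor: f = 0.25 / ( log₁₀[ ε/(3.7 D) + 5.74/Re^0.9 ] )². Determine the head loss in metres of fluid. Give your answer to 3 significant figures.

h_f ≈ 2.61 m

Cross-sectional area A = πD²/4 = π(0.0703)²/4 = 0.003882 m²; mean velocity V = Q/A = 0.00665/0.003882 = 1.713 m/s.
Reynolds number Re = ρVD/μ = 936 · 1.713 · 0.0703 / 0.0224 = 5033.
Re > 4000 → turbulent. Relative roughness ε/D = 1.3e-06/0.0703 = 1.85e-05. Swamee-Jain: f = 0.25/(log₁₀[1.85e-05/3.7 + 5.74/5033^0.9])² = 0.25/(log₁₀[5e-06 + 0.00267])² = 0.25/(-2.572)² = 0.03779.
Darcy-Weisbach: ΔP = f(L/D)(ρV²/2) = 0.03779·(32.5/0.0703)·(936·1.713²/2) = 0.03779·462.3·1374 = 2.4e+04 Pa.
Head loss h_f = ΔP/(ρg) = 2.4e+04/(936·9.81) = 2.61 m.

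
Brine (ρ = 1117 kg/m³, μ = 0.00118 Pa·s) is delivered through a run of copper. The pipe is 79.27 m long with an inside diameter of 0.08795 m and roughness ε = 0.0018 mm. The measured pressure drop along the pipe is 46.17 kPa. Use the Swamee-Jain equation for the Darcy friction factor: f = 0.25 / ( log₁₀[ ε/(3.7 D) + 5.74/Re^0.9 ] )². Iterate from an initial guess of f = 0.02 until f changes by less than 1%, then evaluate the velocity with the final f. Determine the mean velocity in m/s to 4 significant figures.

V ≈ 2.417 m/s

Rearranging Darcy-Weisbach: V = √(2·ΔP·D/(f·L·ρ)). With ε/D = 1.8e-06/0.08795 = 2.05e-05, iterate starting from f = 0.02:
  f = 0.02 → V = √(2·4.617e+04·0.08795/(0.02·79.27·1117)) = 2.141 m/s; Re = ρVD/μ = 1.783e+05; f → 0.01606
  f = 0.01606 → V = 2.39 m/s; Re = 1.99e+05; f → 0.01573
  f = 0.01573 → V = 2.414 m/s; Re = 2.01e+05; f → 0.0157
Converged (Δf/f < 1%). With the final f = 0.0157: V = √(2·4.617e+04·0.08795/(0.0157·79.27·1117)) = 2.417 m/s.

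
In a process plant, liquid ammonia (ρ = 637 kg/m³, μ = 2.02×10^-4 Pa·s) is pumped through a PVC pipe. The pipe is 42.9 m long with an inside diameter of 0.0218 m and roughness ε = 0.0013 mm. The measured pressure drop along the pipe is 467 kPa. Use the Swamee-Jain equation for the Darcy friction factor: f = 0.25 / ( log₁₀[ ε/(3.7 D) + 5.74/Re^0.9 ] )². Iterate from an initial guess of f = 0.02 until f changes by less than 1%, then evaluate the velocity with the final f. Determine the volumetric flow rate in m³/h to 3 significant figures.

Rearranging Darcy-Weisbach: V = √(2·ΔP·D/(f·L·ρ)). With ε/D = 1.3e-06/0.0218 = 5.96e-05, iterate starting from f = 0.02:
  f = 0.02 → V = √(2·4.67e+05·0.0218/(0.02·42.9·637)) = 6.104 m/s; Re = ρVD/μ = 4.196e+05; f → 0.01431
  f = 0.01431 → V = 7.216 m/s; Re = 4.961e+05; f → 0.01398
  f = 0.01398 → V = 7.3 m/s; Re = 5.019e+05; f → 0.01396
Converged (Δf/f < 1%). With the final f = 0.01396: V = √(2·4.67e+05·0.0218/(0.01396·42.9·637)) = 7.306 m/s.
Q = V·A = 7.306·(π/4·0.0218²) = 0.002727 m³/s = 9.82 m³/h.

Q ≈ 9.82 m³/h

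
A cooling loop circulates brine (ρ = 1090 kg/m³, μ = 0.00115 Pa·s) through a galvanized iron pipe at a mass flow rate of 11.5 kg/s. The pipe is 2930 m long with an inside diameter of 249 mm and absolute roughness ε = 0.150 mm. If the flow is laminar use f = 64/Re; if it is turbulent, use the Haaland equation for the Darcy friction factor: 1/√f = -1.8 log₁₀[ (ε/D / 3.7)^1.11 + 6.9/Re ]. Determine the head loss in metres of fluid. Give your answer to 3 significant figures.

h_f ≈ 0.633 m

A = πD²/4 = π(0.249)²/4 = 0.0487 m²; mean velocity V = ṁ/(ρA) = 11.5/(1090 · 0.0487) = 0.2167 m/s.
Reynolds number Re = ρVD/μ = 1090 · 0.2167 · 0.249 / 0.00115 = 5.113e+04.
Re > 4000 → turbulent. Relative roughness ε/D = 0.00015/0.249 = 0.000602. Haaland: 1/√f = -1.8 log₁₀[(0.000602/3.7)^1.11 + 6.9/5.113e+04] = -1.8 log₁₀[6.24e-05 + 0.000135] = 6.669, so f = 0.02249.
Darcy-Weisbach: ΔP = f(L/D)(ρV²/2) = 0.02249·(2930/0.249)·(1090·0.2167²/2) = 0.02249·1.177e+04·25.58 = 6769 Pa.
Head loss h_f = ΔP/(ρg) = 6769/(1090·9.81) = 0.633 m.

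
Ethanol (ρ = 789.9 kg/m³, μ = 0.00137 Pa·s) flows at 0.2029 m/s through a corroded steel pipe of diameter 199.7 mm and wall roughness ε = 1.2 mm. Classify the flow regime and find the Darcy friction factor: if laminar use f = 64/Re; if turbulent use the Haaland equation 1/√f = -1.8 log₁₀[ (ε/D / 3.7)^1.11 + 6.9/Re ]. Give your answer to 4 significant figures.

Re = ρVD/μ = 789.9·0.2029·0.1997/0.00137 = 2.336e+04.
Re > 4000 → turbulent. ε/D = 0.0012/0.1997 = 0.00601; Haaland: 1/√f = -1.8 log₁₀[0.000801 + 0.000295] = 5.328, so f = 0.03523.

f ≈ 0.03523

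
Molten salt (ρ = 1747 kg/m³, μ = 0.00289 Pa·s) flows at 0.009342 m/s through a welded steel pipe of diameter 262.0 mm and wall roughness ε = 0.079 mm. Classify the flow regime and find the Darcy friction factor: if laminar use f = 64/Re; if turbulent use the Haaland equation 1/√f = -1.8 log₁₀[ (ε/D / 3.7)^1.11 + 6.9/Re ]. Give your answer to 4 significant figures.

f ≈ 0.04326

Re = ρVD/μ = 1747·0.009342·0.262/0.00289 = 1480.
Re < 2300 → laminar, so f = 64/Re = 0.04326 (roughness is irrelevant in laminar flow).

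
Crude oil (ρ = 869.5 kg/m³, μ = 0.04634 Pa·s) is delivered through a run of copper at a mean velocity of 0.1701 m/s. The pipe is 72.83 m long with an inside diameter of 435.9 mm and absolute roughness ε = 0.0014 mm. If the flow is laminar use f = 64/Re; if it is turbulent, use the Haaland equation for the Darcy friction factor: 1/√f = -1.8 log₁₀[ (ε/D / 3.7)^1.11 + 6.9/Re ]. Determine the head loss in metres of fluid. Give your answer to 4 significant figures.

Reynolds number Re = ρVD/μ = 869.5 · 0.1701 · 0.4359 / 0.0463 = 1391.
Re < 2300 → laminar flow, so f = 64/Re = 64/1391 = 0.046 (the turbulent correlation is not needed).
Darcy-Weisbach: ΔP = f(L/D)(ρV²/2) = 0.046·(72.83/0.4359)·(869.5·0.1701²/2) = 0.046·167.1·12.58 = 96.68 Pa.
Head loss h_f = ΔP/(ρg) = 96.68/(869.5·9.81) = 0.01133 m.

h_f ≈ 0.01133 m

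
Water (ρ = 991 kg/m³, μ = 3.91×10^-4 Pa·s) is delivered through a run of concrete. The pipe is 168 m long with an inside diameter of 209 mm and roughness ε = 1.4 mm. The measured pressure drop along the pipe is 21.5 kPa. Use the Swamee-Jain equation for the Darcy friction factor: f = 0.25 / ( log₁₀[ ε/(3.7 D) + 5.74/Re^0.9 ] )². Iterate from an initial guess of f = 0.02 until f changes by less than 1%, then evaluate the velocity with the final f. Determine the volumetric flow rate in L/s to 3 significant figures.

Rearranging Darcy-Weisbach: V = √(2·ΔP·D/(f·L·ρ)). With ε/D = 0.0014/0.209 = 0.0067, iterate starting from f = 0.02:
  f = 0.02 → V = √(2·2.15e+04·0.209/(0.02·168·991)) = 1.643 m/s; Re = ρVD/μ = 8.703e+05; f → 0.0334
  f = 0.0334 → V = 1.271 m/s; Re = 6.735e+05; f → 0.03343
Converged (Δf/f < 1%). With the final f = 0.03343: V = √(2·2.15e+04·0.209/(0.03343·168·991)) = 1.271 m/s.
Q = V·A = 1.271·(π/4·0.209²) = 0.04359 m³/s = 43.6 L/s.

Q ≈ 43.6 L/s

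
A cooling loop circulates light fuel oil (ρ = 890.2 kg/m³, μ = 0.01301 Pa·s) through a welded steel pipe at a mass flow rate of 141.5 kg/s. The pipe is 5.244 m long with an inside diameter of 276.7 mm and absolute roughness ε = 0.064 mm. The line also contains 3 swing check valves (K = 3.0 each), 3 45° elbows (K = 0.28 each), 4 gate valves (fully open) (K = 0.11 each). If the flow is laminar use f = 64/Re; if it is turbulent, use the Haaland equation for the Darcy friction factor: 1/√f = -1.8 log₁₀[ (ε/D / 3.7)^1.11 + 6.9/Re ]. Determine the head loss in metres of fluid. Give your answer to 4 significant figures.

A = πD²/4 = π(0.2767)²/4 = 0.06013 m²; mean velocity V = ṁ/(ρA) = 141.5/(890.2 · 0.06013) = 2.643 m/s.
Reynolds number Re = ρVD/μ = 890.2 · 2.643 · 0.2767 / 0.013 = 5.005e+04.
Re > 4000 → turbulent. Relative roughness ε/D = 6.4e-05/0.2767 = 0.000231. Haaland: 1/√f = -1.8 log₁₀[(0.000231/3.7)^1.11 + 6.9/5.005e+04] = -1.8 log₁₀[2.16e-05 + 0.000138] = 6.835, so f = 0.0214.
Total minor-loss coefficient ΣK = 3·3 + 3·0.28 + 4·0.11 = 10.3.
ΔP = [f·L/D + ΣK]·(ρV²/2) = [0.0214·5.244/0.2767 + 10.3]·(890.2·2.643²/2) = [0.4056 + 10.3]·3110 = 3.323e+04 Pa.
Head loss h_f = ΔP/(ρg) = 3.323e+04/(890.2·9.81) = 3.806 m.

h_f ≈ 3.806 m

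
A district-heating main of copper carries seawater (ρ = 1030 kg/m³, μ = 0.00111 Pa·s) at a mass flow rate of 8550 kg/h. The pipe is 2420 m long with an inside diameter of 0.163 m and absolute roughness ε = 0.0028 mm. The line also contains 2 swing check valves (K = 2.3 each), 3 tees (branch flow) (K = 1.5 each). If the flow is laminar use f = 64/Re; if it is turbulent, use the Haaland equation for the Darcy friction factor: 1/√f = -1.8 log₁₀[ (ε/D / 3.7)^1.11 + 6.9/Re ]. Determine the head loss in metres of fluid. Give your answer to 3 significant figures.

h_f ≈ 0.255 m

ṁ = 8550 kg/h = 8550/3600 = 2.375 kg/s.
A = πD²/4 = π(0.163)²/4 = 0.02087 m²; mean velocity V = ṁ/(ρA) = 2.375/(1030 · 0.02087) = 0.1105 m/s.
Reynolds number Re = ρVD/μ = 1030 · 0.1105 · 0.163 / 0.00111 = 1.671e+04.
Re > 4000 → turbulent. Relative roughness ε/D = 2.8e-06/0.163 = 1.72e-05. Haaland: 1/√f = -1.8 log₁₀[(1.72e-05/3.7)^1.11 + 6.9/1.671e+04] = -1.8 log₁₀[1.2e-06 + 0.000413] = 6.089, so f = 0.02697.
Total minor-loss coefficient ΣK = 2·2.3 + 3·1.5 = 9.1.
ΔP = [f·L/D + ΣK]·(ρV²/2) = [0.02697·2420/0.163 + 9.1]·(1030·0.1105²/2) = [400.4 + 9.1]·6.288 = 2575 Pa.
Head loss h_f = ΔP/(ρg) = 2575/(1030·9.81) = 0.255 m.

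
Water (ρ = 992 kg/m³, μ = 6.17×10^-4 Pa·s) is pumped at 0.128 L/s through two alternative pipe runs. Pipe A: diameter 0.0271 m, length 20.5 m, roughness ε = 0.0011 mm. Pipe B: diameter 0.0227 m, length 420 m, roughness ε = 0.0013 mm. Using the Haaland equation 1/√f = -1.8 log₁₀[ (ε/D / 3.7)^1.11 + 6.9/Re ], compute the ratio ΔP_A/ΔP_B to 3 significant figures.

ΔP_A/ΔP_B ≈ 0.0211

Pipe A: V = Q/A = 0.000128/0.0005768 = 0.2219 m/s; Re = 9669; ε/D = 4.06e-05; Haaland → f = 0.03121; ΔP_A = f(L/D)(ρV²/2) = 576.7 Pa.
Pipe B: V = Q/A = 0.000128/0.0004047 = 0.3163 m/s; Re = 1.154e+04; ε/D = 5.73e-05; Haaland → f = 0.02976; ΔP_B = f(L/D)(ρV²/2) = 2.732e+04 Pa.
ΔP_A/ΔP_B = 576.7/2.732e+04 = 0.0211.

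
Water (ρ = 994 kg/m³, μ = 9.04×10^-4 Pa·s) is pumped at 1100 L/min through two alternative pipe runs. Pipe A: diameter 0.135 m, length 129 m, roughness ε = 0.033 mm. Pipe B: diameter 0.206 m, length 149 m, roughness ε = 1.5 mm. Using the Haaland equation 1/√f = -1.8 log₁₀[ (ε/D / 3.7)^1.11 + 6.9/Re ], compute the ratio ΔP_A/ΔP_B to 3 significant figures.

ΔP_A/ΔP_B ≈ 3.56

Pipe A: V = Q/A = 0.01833/0.01431 = 1.281 m/s; Re = 1.901e+05; ε/D = 0.000244; Haaland → f = 0.01727; ΔP_A = f(L/D)(ρV²/2) = 1.345e+04 Pa.
Pipe B: V = Q/A = 0.01833/0.03333 = 0.5501 m/s; Re = 1.246e+05; ε/D = 0.00728; Haaland → f = 0.03475; ΔP_B = f(L/D)(ρV²/2) = 3780 Pa.
ΔP_A/ΔP_B = 1.345e+04/3780 = 3.56.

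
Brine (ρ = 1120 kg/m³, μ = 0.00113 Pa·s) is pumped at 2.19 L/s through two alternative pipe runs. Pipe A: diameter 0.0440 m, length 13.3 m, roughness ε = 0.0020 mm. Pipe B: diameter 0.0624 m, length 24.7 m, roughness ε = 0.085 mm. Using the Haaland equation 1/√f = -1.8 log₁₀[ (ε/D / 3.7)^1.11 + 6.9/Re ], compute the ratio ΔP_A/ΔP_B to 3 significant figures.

ΔP_A/ΔP_B ≈ 2.44

Pipe A: V = Q/A = 0.00219/0.001521 = 1.44 m/s; Re = 6.281e+04; ε/D = 4.55e-05; Haaland → f = 0.01983; ΔP_A = f(L/D)(ρV²/2) = 6962 Pa.
Pipe B: V = Q/A = 0.00219/0.003058 = 0.7161 m/s; Re = 4.429e+04; ε/D = 0.00136; Haaland → f = 0.02507; ΔP_B = f(L/D)(ρV²/2) = 2850 Pa.
ΔP_A/ΔP_B = 6962/2850 = 2.44.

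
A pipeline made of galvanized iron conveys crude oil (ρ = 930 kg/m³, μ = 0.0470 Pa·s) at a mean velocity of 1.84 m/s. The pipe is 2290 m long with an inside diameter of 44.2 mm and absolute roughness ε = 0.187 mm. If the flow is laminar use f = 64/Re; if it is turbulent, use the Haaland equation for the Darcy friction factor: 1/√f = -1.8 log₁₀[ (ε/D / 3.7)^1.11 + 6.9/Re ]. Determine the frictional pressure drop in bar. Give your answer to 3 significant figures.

Reynolds number Re = ρVD/μ = 930 · 1.84 · 0.0442 / 0.047 = 1609.
Re < 2300 → laminar flow, so f = 64/Re = 64/1609 = 0.03977 (the turbulent correlation is not needed).
Darcy-Weisbach: ΔP = f(L/D)(ρV²/2) = 0.03977·(2290/0.0442)·(930·1.84²/2) = 0.03977·5.181e+04·1574 = 3.244e+06 Pa.
ΔP = 3.244e+06 Pa = 32.4 bar.

ΔP ≈ 32.4 bar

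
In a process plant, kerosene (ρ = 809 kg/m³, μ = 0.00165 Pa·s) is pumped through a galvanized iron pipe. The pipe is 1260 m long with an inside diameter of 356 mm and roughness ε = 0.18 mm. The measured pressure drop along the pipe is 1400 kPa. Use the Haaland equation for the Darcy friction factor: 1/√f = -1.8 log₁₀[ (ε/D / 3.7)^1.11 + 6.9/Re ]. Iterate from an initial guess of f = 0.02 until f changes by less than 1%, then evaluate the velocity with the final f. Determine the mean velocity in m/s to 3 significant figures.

Rearranging Darcy-Weisbach: V = √(2·ΔP·D/(f·L·ρ)). With ε/D = 0.00018/0.356 = 0.000506, iterate starting from f = 0.02:
  f = 0.02 → V = √(2·1.4e+06·0.356/(0.02·1260·809)) = 6.992 m/s; Re = ρVD/μ = 1.221e+06; f → 0.01713
  f = 0.01713 → V = 7.554 m/s; Re = 1.319e+06; f → 0.01711
Converged (Δf/f < 1%). With the final f = 0.01711: V = √(2·1.4e+06·0.356/(0.01711·1260·809)) = 7.56 m/s.

V ≈ 7.56 m/s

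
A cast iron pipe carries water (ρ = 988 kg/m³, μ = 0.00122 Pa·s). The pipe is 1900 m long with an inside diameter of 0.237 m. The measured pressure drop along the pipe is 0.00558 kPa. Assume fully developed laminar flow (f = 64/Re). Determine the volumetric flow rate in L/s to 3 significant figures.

For laminar flow, f = 64/Re with Re = ρVD/μ, so Darcy-Weisbach reduces to ΔP = 32μLV/D². Solving for V: V = ΔP·D²/(32μL) = 5.58·(0.237)²/(32·0.00122·1900) = 0.004225 m/s.
Check: Re = ρVD/μ = 988·0.004225·0.237/0.00122 = 811 < 2300, so the laminar assumption holds.
Q = V·A = 0.004225·(π/4·0.237²) = 0.0001864 m³/s = 0.186 L/s.

Q ≈ 0.186 L/s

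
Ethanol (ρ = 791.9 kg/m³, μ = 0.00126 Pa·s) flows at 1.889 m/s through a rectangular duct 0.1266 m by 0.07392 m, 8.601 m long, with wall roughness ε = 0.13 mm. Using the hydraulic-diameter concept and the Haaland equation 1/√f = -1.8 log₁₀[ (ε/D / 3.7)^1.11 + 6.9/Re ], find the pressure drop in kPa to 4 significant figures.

ΔP ≈ 3.005 kPa

Hydraulic diameter D_h = 4A/P = 4·(0.1266·0.07392)/(2·(0.1266+0.07392)) = 0.03743/0.401 = 0.09334 m.
Re = ρVD_h/μ = 791.9·1.889·0.09334/0.00126 = 1.108e+05.
ε/D_h = 0.00013/0.09334 = 0.00139; Haaland gives 1/√f = -1.8 log₁₀[0.000158+6.23e-05] = 6.582, so f = 0.02308.
ΔP = f(L/D_h)(ρV²/2) = 0.02308·8.601/0.09334·1413 = 3005 Pa.
ΔP = 3.005 kPa.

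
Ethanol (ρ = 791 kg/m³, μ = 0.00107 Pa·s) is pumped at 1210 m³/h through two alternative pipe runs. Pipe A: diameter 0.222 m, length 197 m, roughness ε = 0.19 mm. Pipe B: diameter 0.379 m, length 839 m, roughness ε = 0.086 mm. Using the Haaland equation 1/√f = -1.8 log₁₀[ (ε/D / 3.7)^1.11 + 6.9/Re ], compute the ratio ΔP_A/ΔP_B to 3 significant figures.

ΔP_A/ΔP_B ≈ 4.34

Pipe A: V = Q/A = 0.3361/0.03871 = 8.683 m/s; Re = 1.425e+06; ε/D = 0.000856; Haaland → f = 0.01916; ΔP_A = f(L/D)(ρV²/2) = 5.07e+05 Pa.
Pipe B: V = Q/A = 0.3361/0.1128 = 2.979 m/s; Re = 8.347e+05; ε/D = 0.000227; Haaland → f = 0.01503; ΔP_B = f(L/D)(ρV²/2) = 1.168e+05 Pa.
ΔP_A/ΔP_B = 5.07e+05/1.168e+05 = 4.34.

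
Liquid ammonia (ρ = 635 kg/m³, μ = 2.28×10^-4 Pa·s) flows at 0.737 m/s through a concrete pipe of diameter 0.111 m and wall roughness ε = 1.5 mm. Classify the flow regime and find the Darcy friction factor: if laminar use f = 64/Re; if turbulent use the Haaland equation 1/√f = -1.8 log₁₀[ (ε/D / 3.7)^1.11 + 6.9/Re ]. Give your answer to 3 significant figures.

Re = ρVD/μ = 635·0.737·0.111/0.000228 = 2.278e+05.
Re > 4000 → turbulent. ε/D = 0.0015/0.111 = 0.0135; Haaland: 1/√f = -1.8 log₁₀[0.00197 + 3.03e-05] = 4.858, so f = 0.04237.

f ≈ 0.0424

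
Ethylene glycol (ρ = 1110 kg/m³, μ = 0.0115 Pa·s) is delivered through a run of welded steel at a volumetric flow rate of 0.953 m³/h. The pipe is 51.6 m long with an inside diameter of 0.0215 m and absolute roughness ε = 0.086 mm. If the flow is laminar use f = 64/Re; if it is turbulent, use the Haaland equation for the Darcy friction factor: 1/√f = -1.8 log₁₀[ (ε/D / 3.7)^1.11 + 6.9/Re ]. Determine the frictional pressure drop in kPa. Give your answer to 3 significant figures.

ΔP ≈ 30.0 kPa

Q = 0.953 m³/h = 0.953/3600 = 0.0002647 m³/s.
Cross-sectional area A = πD²/4 = π(0.0215)²/4 = 0.0003631 m²; mean velocity V = Q/A = 0.0002647/0.0003631 = 0.7292 m/s.
Reynolds number Re = ρVD/μ = 1110 · 0.7292 · 0.0215 / 0.0115 = 1513.
Re < 2300 → laminar flow, so f = 64/Re = 64/1513 = 0.0423 (the turbulent correlation is not needed).
Darcy-Weisbach: ΔP = f(L/D)(ρV²/2) = 0.0423·(51.6/0.0215)·(1110·0.7292²/2) = 0.0423·2400·295.1 = 2.995e+04 Pa.
ΔP = 2.995e+04 Pa = 30.0 kPa.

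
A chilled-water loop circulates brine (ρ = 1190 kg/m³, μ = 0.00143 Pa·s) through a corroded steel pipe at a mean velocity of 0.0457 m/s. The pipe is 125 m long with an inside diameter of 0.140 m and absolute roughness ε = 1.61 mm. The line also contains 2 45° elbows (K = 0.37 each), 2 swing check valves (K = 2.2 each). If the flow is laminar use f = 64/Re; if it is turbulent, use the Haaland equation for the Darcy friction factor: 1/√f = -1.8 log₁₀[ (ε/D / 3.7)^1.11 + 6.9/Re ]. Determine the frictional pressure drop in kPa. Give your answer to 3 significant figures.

ΔP ≈ 0.0598 kPa

Reynolds number Re = ρVD/μ = 1190 · 0.0457 · 0.14 / 0.00143 = 5324.
Re > 4000 → turbulent. Relative roughness ε/D = 0.00161/0.14 = 0.0115. Haaland: 1/√f = -1.8 log₁₀[(0.0115/3.7)^1.11 + 6.9/5324] = -1.8 log₁₀[0.00165 + 0.0013] = 4.556, so f = 0.04817.
Total minor-loss coefficient ΣK = 2·0.37 + 2·2.2 = 5.14.
ΔP = [f·L/D + ΣK]·(ρV²/2) = [0.04817·125/0.14 + 5.14]·(1190·0.0457²/2) = [43.01 + 5.14]·1.243 = 59.83 Pa.
ΔP = 59.83 Pa = 0.0598 kPa.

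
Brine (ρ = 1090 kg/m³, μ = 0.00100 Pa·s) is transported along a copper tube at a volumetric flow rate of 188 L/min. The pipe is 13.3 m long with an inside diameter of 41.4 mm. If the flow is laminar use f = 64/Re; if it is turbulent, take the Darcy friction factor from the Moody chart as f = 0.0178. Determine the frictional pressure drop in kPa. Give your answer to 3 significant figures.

Q = 188 L/min = 188/60000 = 0.003133 m³/s.
Cross-sectional area A = πD²/4 = π(0.0414)²/4 = 0.001346 m²; mean velocity V = Q/A = 0.003133/0.001346 = 2.328 m/s.
Reynolds number Re = ρVD/μ = 1090 · 2.328 · 0.0414 / 0.001 = 1.05e+05.
Re > 4000 → turbulent; use the Moody-chart value f = 0.0178.
Darcy-Weisbach: ΔP = f(L/D)(ρV²/2) = 0.0178·(13.3/0.0414)·(1090·2.328²/2) = 0.0178·321.3·2953 = 1.688e+04 Pa.
ΔP = 1.688e+04 Pa = 16.9 kPa.

ΔP ≈ 16.9 kPa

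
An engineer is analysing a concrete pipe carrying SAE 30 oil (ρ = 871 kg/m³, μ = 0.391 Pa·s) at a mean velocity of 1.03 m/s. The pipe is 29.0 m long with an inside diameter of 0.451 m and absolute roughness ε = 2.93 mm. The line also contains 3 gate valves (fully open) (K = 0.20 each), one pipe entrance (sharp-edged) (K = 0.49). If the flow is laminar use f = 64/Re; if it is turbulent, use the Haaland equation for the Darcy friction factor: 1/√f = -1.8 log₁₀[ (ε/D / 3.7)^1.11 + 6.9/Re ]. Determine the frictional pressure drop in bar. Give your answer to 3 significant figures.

ΔP ≈ 0.0234 bar

Reynolds number Re = ρVD/μ = 871 · 1.03 · 0.451 / 0.391 = 1035.
Re < 2300 → laminar flow, so f = 64/Re = 64/1035 = 0.06185 (the turbulent correlation is not needed).
Total minor-loss coefficient ΣK = 3·0.2 + 1·0.49 = 1.09.
ΔP = [f·L/D + ΣK]·(ρV²/2) = [0.06185·29/0.451 + 1.09]·(871·1.03²/2) = [3.977 + 1.09]·462 = 2341 Pa.
ΔP = 2341 Pa = 0.0234 bar.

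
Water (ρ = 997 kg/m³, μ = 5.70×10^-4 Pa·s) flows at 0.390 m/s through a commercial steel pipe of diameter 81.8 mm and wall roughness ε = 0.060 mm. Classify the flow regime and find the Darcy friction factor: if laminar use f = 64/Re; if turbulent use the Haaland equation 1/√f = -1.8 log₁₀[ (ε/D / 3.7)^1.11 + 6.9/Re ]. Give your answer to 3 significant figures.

Re = ρVD/μ = 997·0.39·0.0818/0.00057 = 5.58e+04.
Re > 4000 → turbulent. ε/D = 6e-05/0.0818 = 0.000733; Haaland: 1/√f = -1.8 log₁₀[7.76e-05 + 0.000124] = 6.653, so f = 0.02259.

f ≈ 0.0226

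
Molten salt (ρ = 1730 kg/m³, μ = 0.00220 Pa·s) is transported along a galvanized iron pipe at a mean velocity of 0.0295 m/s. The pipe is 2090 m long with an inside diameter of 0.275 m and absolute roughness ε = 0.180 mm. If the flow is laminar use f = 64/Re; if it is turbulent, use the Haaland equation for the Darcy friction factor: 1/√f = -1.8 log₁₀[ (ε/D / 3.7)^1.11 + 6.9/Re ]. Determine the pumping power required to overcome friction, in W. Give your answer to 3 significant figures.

Reynolds number Re = ρVD/μ = 1730 · 0.0295 · 0.275 / 0.0022 = 6379.
Re > 4000 → turbulent. Relative roughness ε/D = 0.00018/0.275 = 0.000655. Haaland: 1/√f = -1.8 log₁₀[(0.000655/3.7)^1.11 + 6.9/6379] = -1.8 log₁₀[6.84e-05 + 0.00108] = 5.291, so f = 0.03572.
Darcy-Weisbach: ΔP = f(L/D)(ρV²/2) = 0.03572·(2090/0.275)·(1730·0.0295²/2) = 0.03572·7600·0.7528 = 204.4 Pa.
Q = V·A = 0.0295·0.0594 = 0.001752 m³/s.
Pumping power P = QΔP = 0.001752·204.4 = 0.3581 W = 0.358 W.

P ≈ 0.358 W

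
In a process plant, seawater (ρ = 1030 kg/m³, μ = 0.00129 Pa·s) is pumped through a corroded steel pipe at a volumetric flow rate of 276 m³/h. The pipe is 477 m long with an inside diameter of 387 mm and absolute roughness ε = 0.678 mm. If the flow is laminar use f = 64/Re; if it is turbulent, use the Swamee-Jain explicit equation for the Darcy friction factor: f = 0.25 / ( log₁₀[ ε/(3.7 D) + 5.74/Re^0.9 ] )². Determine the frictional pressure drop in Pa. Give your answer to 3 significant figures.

Q = 276 m³/h = 276/3600 = 0.07667 m³/s.
Cross-sectional area A = πD²/4 = π(0.387)²/4 = 0.1176 m²; mean velocity V = Q/A = 0.07667/0.1176 = 0.6518 m/s.
Reynolds number Re = ρVD/μ = 1030 · 0.6518 · 0.387 / 0.00129 = 2.014e+05.
Re > 4000 → turbulent. Relative roughness ε/D = 0.000678/0.387 = 0.00175. Swamee-Jain: f = 0.25/(log₁₀[0.00175/3.7 + 5.74/2.014e+05^0.9])² = 0.25/(log₁₀[0.000473 + 9.67e-05])² = 0.25/(-3.244)² = 0.02376.
Darcy-Weisbach: ΔP = f(L/D)(ρV²/2) = 0.02376·(477/0.387)·(1030·0.6518²/2) = 0.02376·1233·218.8 = 6406 Pa.

ΔP ≈ 6410 Pa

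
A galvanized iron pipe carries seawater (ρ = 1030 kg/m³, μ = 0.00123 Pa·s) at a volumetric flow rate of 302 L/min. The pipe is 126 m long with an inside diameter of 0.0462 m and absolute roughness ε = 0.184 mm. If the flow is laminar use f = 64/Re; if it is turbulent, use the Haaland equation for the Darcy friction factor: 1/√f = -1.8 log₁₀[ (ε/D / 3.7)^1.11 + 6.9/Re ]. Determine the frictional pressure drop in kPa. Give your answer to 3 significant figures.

Q = 302 L/min = 302/60000 = 0.005033 m³/s.
Cross-sectional area A = πD²/4 = π(0.0462)²/4 = 0.001676 m²; mean velocity V = Q/A = 0.005033/0.001676 = 3.002 m/s.
Reynolds number Re = ρVD/μ = 1030 · 3.002 · 0.0462 / 0.00123 = 1.162e+05.
Re > 4000 → turbulent. Relative roughness ε/D = 0.000184/0.0462 = 0.00398. Haaland: 1/√f = -1.8 log₁₀[(0.00398/3.7)^1.11 + 6.9/1.162e+05] = -1.8 log₁₀[0.000508 + 5.94e-05] = 5.844, so f = 0.02928.
Darcy-Weisbach: ΔP = f(L/D)(ρV²/2) = 0.02928·(126/0.0462)·(1030·3.002²/2) = 0.02928·2727·4643 = 3.708e+05 Pa.
ΔP = 3.708e+05 Pa = 371 kPa.

ΔP ≈ 371 kPa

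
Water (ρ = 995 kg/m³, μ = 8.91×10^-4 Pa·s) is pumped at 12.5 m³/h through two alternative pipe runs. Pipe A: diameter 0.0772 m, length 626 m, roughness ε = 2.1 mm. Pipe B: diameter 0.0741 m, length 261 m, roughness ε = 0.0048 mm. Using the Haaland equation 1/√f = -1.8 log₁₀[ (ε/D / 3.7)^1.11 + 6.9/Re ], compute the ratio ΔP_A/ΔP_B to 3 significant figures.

Pipe A: V = Q/A = 0.003472/0.004681 = 0.7418 m/s; Re = 6.395e+04; ε/D = 0.0272; Haaland → f = 0.05553; ΔP_A = f(L/D)(ρV²/2) = 1.233e+05 Pa.
Pipe B: V = Q/A = 0.003472/0.004312 = 0.8052 m/s; Re = 6.663e+04; ε/D = 6.48e-05; Haaland → f = 0.01965; ΔP_B = f(L/D)(ρV²/2) = 2.232e+04 Pa.
ΔP_A/ΔP_B = 1.233e+05/2.232e+04 = 5.52.

ΔP_A/ΔP_B ≈ 5.52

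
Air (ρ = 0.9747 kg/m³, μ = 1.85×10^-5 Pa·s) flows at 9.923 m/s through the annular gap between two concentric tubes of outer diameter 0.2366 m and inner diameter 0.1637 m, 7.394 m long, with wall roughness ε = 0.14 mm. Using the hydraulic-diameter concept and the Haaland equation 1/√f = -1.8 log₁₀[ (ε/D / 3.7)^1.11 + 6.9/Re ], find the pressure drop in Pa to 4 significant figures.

ΔP ≈ 130.7 Pa

Hydraulic diameter D_h = 4A/P = D_o - D_i = 0.2366 - 0.1637 = 0.0729 m.
Re = ρVD_h/μ = 0.9747·9.923·0.0729/1.85e-05 = 3.811e+04.
ε/D_h = 0.00014/0.0729 = 0.00192; Haaland gives 1/√f = -1.8 log₁₀[0.000226+0.000181] = 6.103, so f = 0.02685.
ΔP = f(L/D_h)(ρV²/2) = 0.02685·7.394/0.0729·47.99 = 130.7 Pa.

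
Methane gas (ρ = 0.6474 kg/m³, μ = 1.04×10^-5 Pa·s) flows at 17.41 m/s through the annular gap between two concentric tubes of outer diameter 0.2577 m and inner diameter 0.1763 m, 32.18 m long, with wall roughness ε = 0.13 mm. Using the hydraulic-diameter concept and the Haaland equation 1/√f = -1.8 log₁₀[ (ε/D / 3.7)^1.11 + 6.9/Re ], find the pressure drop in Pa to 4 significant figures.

ΔP ≈ 933.5 Pa

Hydraulic diameter D_h = 4A/P = D_o - D_i = 0.2577 - 0.1763 = 0.0814 m.
Re = ρVD_h/μ = 0.6474·17.41·0.0814/1.04e-05 = 8.822e+04.
ε/D_h = 0.00013/0.0814 = 0.0016; Haaland gives 1/√f = -1.8 log₁₀[0.000184+7.82e-05] = 6.446, so f = 0.02407.
ΔP = f(L/D_h)(ρV²/2) = 0.02407·32.18/0.0814·98.12 = 933.5 Pa.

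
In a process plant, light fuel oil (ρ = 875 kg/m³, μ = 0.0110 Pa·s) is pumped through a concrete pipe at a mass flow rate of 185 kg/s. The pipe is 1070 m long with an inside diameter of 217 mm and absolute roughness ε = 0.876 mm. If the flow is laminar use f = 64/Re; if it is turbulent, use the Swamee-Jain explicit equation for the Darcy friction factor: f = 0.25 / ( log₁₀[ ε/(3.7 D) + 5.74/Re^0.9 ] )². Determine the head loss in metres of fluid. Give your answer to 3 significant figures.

A = πD²/4 = π(0.217)²/4 = 0.03698 m²; mean velocity V = ṁ/(ρA) = 185/(875 · 0.03698) = 5.717 m/s.
Reynolds number Re = ρVD/μ = 875 · 5.717 · 0.217 / 0.011 = 9.868e+04.
Re > 4000 → turbulent. Relative roughness ε/D = 0.000876/0.217 = 0.00404. Swamee-Jain: f = 0.25/(log₁₀[0.00404/3.7 + 5.74/9.868e+04^0.9])² = 0.25/(log₁₀[0.00109 + 0.000184])² = 0.25/(-2.895)² = 0.02984.
Darcy-Weisbach: ΔP = f(L/D)(ρV²/2) = 0.02984·(1070/0.217)·(875·5.717²/2) = 0.02984·4931·1.43e+04 = 2.104e+06 Pa.
Head loss h_f = ΔP/(ρg) = 2.104e+06/(875·9.81) = 245 m.

h_f ≈ 245 m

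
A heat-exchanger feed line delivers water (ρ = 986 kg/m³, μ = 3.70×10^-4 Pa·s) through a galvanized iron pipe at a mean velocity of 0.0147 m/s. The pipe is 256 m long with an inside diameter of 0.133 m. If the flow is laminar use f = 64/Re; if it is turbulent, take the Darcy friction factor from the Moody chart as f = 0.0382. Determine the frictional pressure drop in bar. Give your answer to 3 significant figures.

ΔP ≈ 7.83×10^-5 bar

Reynolds number Re = ρVD/μ = 986 · 0.0147 · 0.133 / 0.00037 = 5210.
Re > 4000 → turbulent; use the Moody-chart value f = 0.0382.
Darcy-Weisbach: ΔP = f(L/D)(ρV²/2) = 0.0382·(256/0.133)·(986·0.0147²/2) = 0.0382·1925·0.1065 = 7.833 Pa.
ΔP = 7.833 Pa = 7.83×10^-5 bar.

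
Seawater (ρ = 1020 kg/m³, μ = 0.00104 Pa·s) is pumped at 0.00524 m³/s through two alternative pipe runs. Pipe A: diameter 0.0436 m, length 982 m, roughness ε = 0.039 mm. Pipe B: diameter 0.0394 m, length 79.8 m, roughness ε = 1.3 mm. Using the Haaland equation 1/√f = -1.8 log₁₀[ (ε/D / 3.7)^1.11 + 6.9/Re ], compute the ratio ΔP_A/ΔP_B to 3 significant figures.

ΔP_A/ΔP_B ≈ 2.59

Pipe A: V = Q/A = 0.00524/0.001493 = 3.51 m/s; Re = 1.501e+05; ε/D = 0.000894; Haaland → f = 0.02087; ΔP_A = f(L/D)(ρV²/2) = 2.953e+06 Pa.
Pipe B: V = Q/A = 0.00524/0.001219 = 4.298 m/s; Re = 1.661e+05; ε/D = 0.033; Haaland → f = 0.0598; ΔP_B = f(L/D)(ρV²/2) = 1.141e+06 Pa.
ΔP_A/ΔP_B = 2.953e+06/1.141e+06 = 2.59.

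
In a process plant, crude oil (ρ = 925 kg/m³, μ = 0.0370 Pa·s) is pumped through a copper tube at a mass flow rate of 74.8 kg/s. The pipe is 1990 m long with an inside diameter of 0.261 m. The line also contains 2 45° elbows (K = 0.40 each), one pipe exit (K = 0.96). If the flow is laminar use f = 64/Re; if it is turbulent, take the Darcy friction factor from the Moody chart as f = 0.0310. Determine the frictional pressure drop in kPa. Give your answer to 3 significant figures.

A = πD²/4 = π(0.261)²/4 = 0.0535 m²; mean velocity V = ṁ/(ρA) = 74.8/(925 · 0.0535) = 1.511 m/s.
Reynolds number Re = ρVD/μ = 925 · 1.511 · 0.261 / 0.037 = 9862.
Re > 4000 → turbulent; use the Moody-chart value f = 0.0310.
Total minor-loss coefficient ΣK = 2·0.4 + 1·0.96 = 1.76.
ΔP = [f·L/D + ΣK]·(ρV²/2) = [0.031·1990/0.261 + 1.76]·(925·1.511²/2) = [236.4 + 1.76]·1057 = 2.516e+05 Pa.
ΔP = 2.516e+05 Pa = 252 kPa.

ΔP ≈ 252 kPa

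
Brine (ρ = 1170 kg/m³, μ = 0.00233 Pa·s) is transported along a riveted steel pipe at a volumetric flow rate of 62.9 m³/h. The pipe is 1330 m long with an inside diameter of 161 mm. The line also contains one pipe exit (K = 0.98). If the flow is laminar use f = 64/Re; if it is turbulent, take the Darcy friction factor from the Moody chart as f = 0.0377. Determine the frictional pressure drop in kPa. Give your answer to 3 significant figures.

ΔP ≈ 135 kPa

Q = 62.9 m³/h = 62.9/3600 = 0.01747 m³/s.
Cross-sectional area A = πD²/4 = π(0.161)²/4 = 0.02036 m²; mean velocity V = Q/A = 0.01747/0.02036 = 0.8582 m/s.
Reynolds number Re = ρVD/μ = 1170 · 0.8582 · 0.161 / 0.00233 = 6.938e+04.
Re > 4000 → turbulent; use the Moody-chart value f = 0.0377.
Total minor-loss coefficient ΣK = 1·0.98 = 0.98.
ΔP = [f·L/D + ΣK]·(ρV²/2) = [0.0377·1330/0.161 + 0.98]·(1170·0.8582²/2) = [311.4 + 0.98]·430.9 = 1.346e+05 Pa.
ΔP = 1.346e+05 Pa = 135 kPa.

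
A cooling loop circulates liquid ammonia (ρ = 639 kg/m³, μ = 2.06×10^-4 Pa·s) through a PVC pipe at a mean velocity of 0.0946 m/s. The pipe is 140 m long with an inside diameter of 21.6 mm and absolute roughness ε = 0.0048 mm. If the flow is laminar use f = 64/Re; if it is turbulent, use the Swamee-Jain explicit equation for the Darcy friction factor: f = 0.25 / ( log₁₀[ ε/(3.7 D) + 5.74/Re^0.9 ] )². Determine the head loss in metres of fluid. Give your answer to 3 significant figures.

h_f ≈ 0.105 m

Reynolds number Re = ρVD/μ = 639 · 0.0946 · 0.0216 / 0.000206 = 6338.
Re > 4000 → turbulent. Relative roughness ε/D = 4.8e-06/0.0216 = 0.000222. Swamee-Jain: f = 0.25/(log₁₀[0.000222/3.7 + 5.74/6338^0.9])² = 0.25/(log₁₀[6.01e-05 + 0.00217])² = 0.25/(-2.651)² = 0.03557.
Darcy-Weisbach: ΔP = f(L/D)(ρV²/2) = 0.03557·(140/0.0216)·(639·0.0946²/2) = 0.03557·6481·2.859 = 659.2 Pa.
Head loss h_f = ΔP/(ρg) = 659.2/(639·9.81) = 0.105 m.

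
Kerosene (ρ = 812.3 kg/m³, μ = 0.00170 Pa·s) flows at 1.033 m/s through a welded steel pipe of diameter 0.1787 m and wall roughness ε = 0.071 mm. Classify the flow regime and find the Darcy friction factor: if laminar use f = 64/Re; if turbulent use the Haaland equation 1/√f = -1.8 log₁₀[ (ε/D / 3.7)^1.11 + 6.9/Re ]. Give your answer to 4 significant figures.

Re = ρVD/μ = 812.3·1.033·0.1787/0.0017 = 8.82e+04.
Re > 4000 → turbulent. ε/D = 7.1e-05/0.1787 = 0.000397; Haaland: 1/√f = -1.8 log₁₀[3.93e-05 + 7.82e-05] = 7.074, so f = 0.01998.

f ≈ 0.01998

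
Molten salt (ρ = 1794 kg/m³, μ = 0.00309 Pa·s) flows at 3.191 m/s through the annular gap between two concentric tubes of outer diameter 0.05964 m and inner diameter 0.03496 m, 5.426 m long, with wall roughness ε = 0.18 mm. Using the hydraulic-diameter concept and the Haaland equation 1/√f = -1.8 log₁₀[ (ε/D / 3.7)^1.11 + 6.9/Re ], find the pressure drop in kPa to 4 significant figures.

ΔP ≈ 71.63 kPa

Hydraulic diameter D_h = 4A/P = D_o - D_i = 0.05964 - 0.03496 = 0.02468 m.
Re = ρVD_h/μ = 1794·3.191·0.02468/0.00309 = 4.572e+04.
ε/D_h = 0.00018/0.02468 = 0.00729; Haaland gives 1/√f = -1.8 log₁₀[0.000993+0.000151] = 5.295, so f = 0.03567.
ΔP = f(L/D_h)(ρV²/2) = 0.03567·5.426/0.02468·9134 = 7.163e+04 Pa.
ΔP = 71.63 kPa.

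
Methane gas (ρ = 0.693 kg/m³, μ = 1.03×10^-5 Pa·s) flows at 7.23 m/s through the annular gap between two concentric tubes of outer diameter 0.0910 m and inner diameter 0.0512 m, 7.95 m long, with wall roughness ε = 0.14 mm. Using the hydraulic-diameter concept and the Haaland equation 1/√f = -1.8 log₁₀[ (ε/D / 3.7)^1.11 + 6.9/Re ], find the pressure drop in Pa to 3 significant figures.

Hydraulic diameter D_h = 4A/P = D_o - D_i = 0.091 - 0.0512 = 0.0398 m.
Re = ρVD_h/μ = 0.693·7.23·0.0398/1.03e-05 = 1.936e+04.
ε/D_h = 0.00014/0.0398 = 0.00352; Haaland gives 1/√f = -1.8 log₁₀[0.000442+0.000356] = 5.576, so f = 0.03217.
ΔP = f(L/D_h)(ρV²/2) = 0.03217·7.95/0.0398·18.11 = 116.4 Pa.

ΔP ≈ 116 Pa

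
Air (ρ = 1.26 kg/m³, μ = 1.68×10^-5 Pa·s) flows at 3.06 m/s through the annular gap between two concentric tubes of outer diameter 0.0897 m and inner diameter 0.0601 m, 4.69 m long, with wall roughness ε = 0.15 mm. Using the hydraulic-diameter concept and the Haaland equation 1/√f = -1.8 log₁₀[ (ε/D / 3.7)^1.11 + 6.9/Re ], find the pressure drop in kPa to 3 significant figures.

ΔP ≈ 0.0375 kPa

Hydraulic diameter D_h = 4A/P = D_o - D_i = 0.0897 - 0.0601 = 0.0296 m.
Re = ρVD_h/μ = 1.26·3.06·0.0296/1.68e-05 = 6793.
ε/D_h = 0.00015/0.0296 = 0.00507; Haaland gives 1/√f = -1.8 log₁₀[0.000663+0.00102] = 4.995, so f = 0.04008.
ΔP = f(L/D_h)(ρV²/2) = 0.04008·4.69/0.0296·5.899 = 37.46 Pa.
ΔP = 0.0375 kPa.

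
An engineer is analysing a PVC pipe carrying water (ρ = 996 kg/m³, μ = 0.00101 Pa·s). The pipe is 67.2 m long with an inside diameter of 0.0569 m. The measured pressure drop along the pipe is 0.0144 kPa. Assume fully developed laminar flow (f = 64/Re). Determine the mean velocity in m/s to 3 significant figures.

For laminar flow, f = 64/Re with Re = ρVD/μ, so Darcy-Weisbach reduces to ΔP = 32μLV/D². Solving for V: V = ΔP·D²/(32μL) = 14.4·(0.0569)²/(32·0.00101·67.2) = 0.02147 m/s.
Check: Re = ρVD/μ = 996·0.02147·0.0569/0.00101 = 1204 < 2300, so the laminar assumption holds.

V ≈ 0.0215 m/s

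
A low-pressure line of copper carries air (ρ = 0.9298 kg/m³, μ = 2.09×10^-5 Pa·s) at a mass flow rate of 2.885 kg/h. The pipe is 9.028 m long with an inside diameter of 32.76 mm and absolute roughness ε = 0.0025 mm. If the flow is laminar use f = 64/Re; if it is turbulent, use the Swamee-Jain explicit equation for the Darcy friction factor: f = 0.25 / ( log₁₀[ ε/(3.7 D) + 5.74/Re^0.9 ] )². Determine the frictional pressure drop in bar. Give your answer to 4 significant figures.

ΔP ≈ 5.753×10^-5 bar

ṁ = 2.885 kg/h = 2.885/3600 = 0.0008014 kg/s.
A = πD²/4 = π(0.03276)²/4 = 0.0008429 m²; mean velocity V = ṁ/(ρA) = 0.0008014/(0.9298 · 0.0008429) = 1.023 m/s.
Reynolds number Re = ρVD/μ = 0.9298 · 1.023 · 0.03276 / 2.09e-05 = 1490.
Re < 2300 → laminar flow, so f = 64/Re = 64/1490 = 0.04295 (the turbulent correlation is not needed).
Darcy-Weisbach: ΔP = f(L/D)(ρV²/2) = 0.04295·(9.028/0.03276)·(0.9298·1.023²/2) = 0.04295·275.6·0.4861 = 5.753 Pa.
ΔP = 5.753 Pa = 5.753×10^-5 bar.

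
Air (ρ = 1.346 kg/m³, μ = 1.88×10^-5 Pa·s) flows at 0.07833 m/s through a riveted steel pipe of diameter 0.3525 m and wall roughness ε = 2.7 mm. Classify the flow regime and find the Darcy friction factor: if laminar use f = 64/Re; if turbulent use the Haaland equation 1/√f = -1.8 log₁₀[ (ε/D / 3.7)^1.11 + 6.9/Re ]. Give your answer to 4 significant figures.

Re = ρVD/μ = 1.346·0.07833·0.3525/1.88e-05 = 1977.
Re < 2300 → laminar, so f = 64/Re = 0.03237 (roughness is irrelevant in laminar flow).

f ≈ 0.03237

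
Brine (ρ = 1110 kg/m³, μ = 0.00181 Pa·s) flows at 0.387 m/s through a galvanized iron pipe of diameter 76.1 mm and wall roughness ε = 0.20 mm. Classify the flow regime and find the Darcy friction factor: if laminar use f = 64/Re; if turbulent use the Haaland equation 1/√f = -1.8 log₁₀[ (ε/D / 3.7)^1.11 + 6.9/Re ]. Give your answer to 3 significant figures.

Re = ρVD/μ = 1110·0.387·0.0761/0.00181 = 1.806e+04.
Re > 4000 → turbulent. ε/D = 0.0002/0.0761 = 0.00263; Haaland: 1/√f = -1.8 log₁₀[0.00032 + 0.000382] = 5.677, so f = 0.03103.

f ≈ 0.0310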